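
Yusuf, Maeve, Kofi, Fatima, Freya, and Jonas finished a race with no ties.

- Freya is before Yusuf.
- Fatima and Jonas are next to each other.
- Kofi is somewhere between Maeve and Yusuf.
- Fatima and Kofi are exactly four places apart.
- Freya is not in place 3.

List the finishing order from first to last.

From clue 1: Yusuf is in {2,3,4,5,6}.
From clues 1–3: Yusuf is in {2,4,6}.
From clues 1–4: Yusuf is in {4,6}.
From clues 1–5: Fatima → place 1, Jonas → place 2, Maeve → place 3, Freya → place 4, Kofi → place 5, Yusuf → place 6.

Fatima, Jonas, Maeve, Freya, Kofi, Yusuf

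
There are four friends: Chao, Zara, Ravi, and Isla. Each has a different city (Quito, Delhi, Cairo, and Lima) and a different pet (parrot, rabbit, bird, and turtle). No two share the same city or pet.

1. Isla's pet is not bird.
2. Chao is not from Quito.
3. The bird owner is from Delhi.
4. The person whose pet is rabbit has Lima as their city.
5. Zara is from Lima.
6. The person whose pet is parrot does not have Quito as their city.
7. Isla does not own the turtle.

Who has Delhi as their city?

Chao

With clues 1–3, Isla is impossible for the one with city Delhi.
With clues 1–5, Zara is impossible for the one with city Delhi.
With clues 1–7, Ravi is impossible for the one with city Delhi.
That leaves Chao.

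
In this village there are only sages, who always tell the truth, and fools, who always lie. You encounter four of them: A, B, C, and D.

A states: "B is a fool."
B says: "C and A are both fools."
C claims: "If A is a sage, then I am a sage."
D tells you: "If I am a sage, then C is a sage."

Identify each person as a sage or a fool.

A: sage, B: fool, C: sage, D: sage

Consider A. Suppose A is a fool.
Then no assignment of the remaining roles makes every statement match its speaker's type — contradiction.
So A is a sage.
With that fixed, B's statement is false, so B is a fool.
Consider C. Suppose C is a fool.
Then whichever role D has, D's statement has the wrong truth value — contradiction.
So C is a sage.
With that fixed, D's statement is true, so D is a sage.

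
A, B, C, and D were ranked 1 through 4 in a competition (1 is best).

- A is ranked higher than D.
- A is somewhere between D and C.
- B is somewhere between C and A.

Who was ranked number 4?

D

With clue 1, A is ruled out for rank 4.
With clues 1–2, C is ruled out for rank 4.
With clues 1–3, B is ruled out for rank 4.
So rank 4 is D.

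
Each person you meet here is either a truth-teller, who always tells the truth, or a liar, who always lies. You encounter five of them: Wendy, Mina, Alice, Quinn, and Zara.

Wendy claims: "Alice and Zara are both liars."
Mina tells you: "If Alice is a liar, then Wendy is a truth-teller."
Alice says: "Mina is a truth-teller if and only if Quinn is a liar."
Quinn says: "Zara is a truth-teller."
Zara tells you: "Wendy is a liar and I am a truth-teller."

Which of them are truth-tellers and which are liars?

Wendy: liar, Mina: truth-teller, Alice: truth-teller, Quinn: liar, Zara: liar

Consider Wendy. Suppose Wendy is a truth-teller.
Then no assignment of the remaining roles makes every statement match its speaker's type — contradiction.
So Wendy is a liar.
Consider Mina. Suppose Mina is a liar.
Then no assignment of the remaining roles makes every statement match its speaker's type — contradiction.
So Mina is a truth-teller.
Consider Alice. Suppose Alice is a liar.
Then Mina's statement comes out false, contradicting Mina being a truth-teller.
So Alice is a truth-teller.
Consider Quinn. Suppose Quinn is a truth-teller.
Then Alice's statement comes out false, contradicting Alice being a truth-teller.
So Quinn is a liar.
Consider Zara. Suppose Zara is a truth-teller.
Then Quinn's statement comes out true, contradicting Quinn being a liar.
So Zara is a liar.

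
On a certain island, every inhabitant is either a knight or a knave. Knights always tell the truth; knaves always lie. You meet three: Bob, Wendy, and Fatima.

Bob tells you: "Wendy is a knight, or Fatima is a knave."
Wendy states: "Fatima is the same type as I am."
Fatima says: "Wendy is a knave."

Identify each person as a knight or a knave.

Bob: knave, Wendy: knave, Fatima: knight

Consider Bob. Suppose Bob is a knight.
Then no assignment of the remaining roles makes every statement match its speaker's type — contradiction.
So Bob is a knave.
Consider Wendy. Suppose Wendy is a knight.
Then Bob's statement comes out true, contradicting Bob being a knave.
So Wendy is a knave.
With that fixed, Fatima's statement is true, so Fatima is a knight.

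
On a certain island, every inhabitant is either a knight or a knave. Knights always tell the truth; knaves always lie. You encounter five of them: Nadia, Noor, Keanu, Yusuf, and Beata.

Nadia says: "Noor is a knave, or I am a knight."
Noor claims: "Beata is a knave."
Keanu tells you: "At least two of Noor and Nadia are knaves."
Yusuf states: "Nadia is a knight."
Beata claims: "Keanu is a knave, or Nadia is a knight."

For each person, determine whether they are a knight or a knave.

Nadia: knight, Noor: knave, Keanu: knave, Yusuf: knight, Beata: knight

Consider Nadia. Suppose Nadia is a knave.
Then no assignment of the remaining roles makes every statement match its speaker's type — contradiction.
So Nadia is a knight.
With that fixed, Keanu's statement is false, so Keanu is a knave.
With that fixed, Yusuf's statement is true, so Yusuf is a knight.
With that fixed, Beata's statement is true, so Beata is a knight.
With that fixed, Noor's statement is false, so Noor is a knave.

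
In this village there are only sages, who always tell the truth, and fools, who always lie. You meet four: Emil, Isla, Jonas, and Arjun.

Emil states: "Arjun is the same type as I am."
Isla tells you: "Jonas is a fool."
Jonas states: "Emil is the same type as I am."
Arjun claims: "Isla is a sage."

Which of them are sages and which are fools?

Consider Emil. Suppose Emil is a fool.
Then whichever role Jonas has, Jonas's statement has the wrong truth value — contradiction.
So Emil is a sage.
Consider Isla. Suppose Isla is a fool.
Then no assignment of the remaining roles makes every statement match its speaker's type — contradiction.
So Isla is a sage.
With that fixed, Arjun's statement is true, so Arjun is a sage.
Consider Jonas. Suppose Jonas is a sage.
Then Isla's statement comes out false, contradicting Isla being a sage.
So Jonas is a fool.

Emil: sage, Isla: sage, Jonas: fool, Arjun: sage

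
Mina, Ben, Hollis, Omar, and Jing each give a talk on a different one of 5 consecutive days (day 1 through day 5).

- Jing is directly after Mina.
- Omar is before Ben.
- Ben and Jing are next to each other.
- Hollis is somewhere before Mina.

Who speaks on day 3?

With clues 1–3, Ben, Hollis, and Omar are ruled out for day 3.
With clues 1–4, Jing is ruled out for day 3.
So day 3 is Mina.

Mina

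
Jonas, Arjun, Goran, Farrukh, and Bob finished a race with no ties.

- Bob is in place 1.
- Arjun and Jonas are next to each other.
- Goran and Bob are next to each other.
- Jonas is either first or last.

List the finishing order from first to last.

Bob, Goran, Farrukh, Arjun, Jonas

From clue 1: Bob → place 1.
From clues 1–2: Jonas is in {2,3,4,5}.
From clues 1–3: Goran → place 2.
From clues 1–4: Farrukh → place 3, Arjun → place 4, Jonas → place 5.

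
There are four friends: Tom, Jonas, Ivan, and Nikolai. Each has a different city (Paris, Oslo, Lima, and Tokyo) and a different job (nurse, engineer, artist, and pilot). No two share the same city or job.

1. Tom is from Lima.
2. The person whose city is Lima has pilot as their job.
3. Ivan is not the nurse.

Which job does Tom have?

pilot

With clues 1–2, artist, engineer, and nurse are impossible for Tom's job.
That leaves pilot.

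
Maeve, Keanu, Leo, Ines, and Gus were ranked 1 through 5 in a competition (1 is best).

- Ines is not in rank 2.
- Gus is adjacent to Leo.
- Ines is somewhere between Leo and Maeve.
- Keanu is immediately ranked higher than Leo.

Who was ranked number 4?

With clues 1–4, Gus, Keanu, Leo, and Maeve are ruled out for rank 4.
So rank 4 is Ines.

Ines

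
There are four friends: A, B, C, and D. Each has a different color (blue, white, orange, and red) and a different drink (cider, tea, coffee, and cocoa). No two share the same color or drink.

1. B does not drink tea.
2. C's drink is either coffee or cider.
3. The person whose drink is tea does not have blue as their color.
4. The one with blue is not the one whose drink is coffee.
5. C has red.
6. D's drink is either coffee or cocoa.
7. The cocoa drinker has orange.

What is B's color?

blue

With clues 1–5, red is impossible for B's color.
With clues 1–7, orange and white are impossible for B's color.
That leaves blue.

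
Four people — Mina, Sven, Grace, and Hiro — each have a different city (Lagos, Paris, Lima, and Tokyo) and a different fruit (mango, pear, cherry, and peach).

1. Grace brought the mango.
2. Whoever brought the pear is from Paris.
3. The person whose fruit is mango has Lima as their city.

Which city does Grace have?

With clues 1–2, Paris is impossible for Grace's city.
With clues 1–3, Lagos and Tokyo are impossible for Grace's city.
That leaves Lima.

Lima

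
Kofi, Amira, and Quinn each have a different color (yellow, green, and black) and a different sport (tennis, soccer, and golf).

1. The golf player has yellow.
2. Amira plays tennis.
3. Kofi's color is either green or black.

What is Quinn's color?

yellow

With clues 1–3, black and green are impossible for Quinn's color.
That leaves yellow.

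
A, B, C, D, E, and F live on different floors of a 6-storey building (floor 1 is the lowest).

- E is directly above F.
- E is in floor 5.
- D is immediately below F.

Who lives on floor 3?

With clues 1–2, E and F are ruled out for floor 3.
With clues 1–3, A, B, and C are ruled out for floor 3.
So floor 3 is D.

D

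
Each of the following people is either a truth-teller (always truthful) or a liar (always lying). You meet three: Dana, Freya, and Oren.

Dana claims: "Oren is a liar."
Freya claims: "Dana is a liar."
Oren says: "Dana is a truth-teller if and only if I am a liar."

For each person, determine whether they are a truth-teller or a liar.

Consider Dana. Suppose Dana is a truth-teller.
Then whichever role Oren has, Oren's statement has the wrong truth value — contradiction.
So Dana is a liar.
With that fixed, Freya's statement is true, so Freya is a truth-teller.
Consider Oren. Suppose Oren is a liar.
Then Dana's statement comes out true, contradicting Dana being a liar.
So Oren is a truth-teller.

Dana: liar, Freya: truth-teller, Oren: truth-teller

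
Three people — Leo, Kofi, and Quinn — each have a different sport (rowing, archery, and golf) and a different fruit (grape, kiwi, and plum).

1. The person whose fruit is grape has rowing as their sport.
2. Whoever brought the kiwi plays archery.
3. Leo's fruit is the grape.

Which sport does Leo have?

With clues 1–3, archery and golf are impossible for Leo's sport.
That leaves rowing.

rowing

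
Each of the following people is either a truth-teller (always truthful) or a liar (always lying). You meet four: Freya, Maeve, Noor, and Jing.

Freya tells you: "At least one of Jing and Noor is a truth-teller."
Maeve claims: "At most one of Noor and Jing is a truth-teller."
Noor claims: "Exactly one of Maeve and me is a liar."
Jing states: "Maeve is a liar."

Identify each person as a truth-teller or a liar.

Consider Freya. Suppose Freya is a liar.
Then no assignment of the remaining roles makes every statement match its speaker's type — contradiction.
So Freya is a truth-teller.
Consider Maeve. Suppose Maeve is a truth-teller.
Then whichever role Noor has, Noor's statement has the wrong truth value — contradiction.
So Maeve is a liar.
With that fixed, Jing's statement is true, so Jing is a truth-teller.
Consider Noor. Suppose Noor is a liar.
Then Maeve's statement comes out true, contradicting Maeve being a liar.
So Noor is a truth-teller.

Freya: truth-teller, Maeve: liar, Noor: truth-teller, Jing: truth-teller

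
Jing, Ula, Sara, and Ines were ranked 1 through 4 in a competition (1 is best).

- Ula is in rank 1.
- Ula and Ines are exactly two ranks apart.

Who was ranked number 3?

With clue 1, Ula is ruled out for rank 3.
With clues 1–2, Jing and Sara are ruled out for rank 3.
So rank 3 is Ines.

Ines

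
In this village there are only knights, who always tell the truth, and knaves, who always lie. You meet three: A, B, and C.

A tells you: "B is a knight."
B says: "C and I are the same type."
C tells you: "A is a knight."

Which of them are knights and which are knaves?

Consider A. Suppose A is a knave.
Then no assignment of the remaining roles makes every statement match its speaker's type — contradiction.
So A is a knight.
With that fixed, C's statement is true, so C is a knight.
Consider B. Suppose B is a knave.
Then A's statement comes out false, contradicting A being a knight.
So B is a knight.

A: knight, B: knight, C: knight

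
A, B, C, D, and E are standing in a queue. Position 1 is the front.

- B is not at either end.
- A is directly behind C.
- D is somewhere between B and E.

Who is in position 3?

B

With clues 1–3, A, C, D, and E are ruled out for position 3.
So position 3 is B.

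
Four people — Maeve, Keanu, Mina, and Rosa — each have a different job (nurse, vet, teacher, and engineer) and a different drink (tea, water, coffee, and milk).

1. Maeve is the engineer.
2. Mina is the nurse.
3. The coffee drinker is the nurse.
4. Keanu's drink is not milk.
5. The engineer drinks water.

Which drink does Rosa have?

With clues 1–3, coffee is impossible for Rosa's drink.
With clues 1–5, tea and water are impossible for Rosa's drink.
That leaves milk.

milk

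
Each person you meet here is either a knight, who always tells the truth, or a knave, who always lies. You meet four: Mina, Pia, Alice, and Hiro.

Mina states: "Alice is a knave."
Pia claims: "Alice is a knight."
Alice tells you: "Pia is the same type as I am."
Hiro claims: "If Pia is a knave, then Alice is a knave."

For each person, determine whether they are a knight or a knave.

Consider Mina. Suppose Mina is a knight.
Then no assignment of the remaining roles makes every statement match its speaker's type — contradiction.
So Mina is a knave.
Consider Pia. Suppose Pia is a knave.
Then whichever role Alice has, Alice's statement has the wrong truth value — contradiction.
So Pia is a knight.
With that fixed, Hiro's statement is true, so Hiro is a knight.
Consider Alice. Suppose Alice is a knave.
Then Mina's statement comes out true, contradicting Mina being a knave.
So Alice is a knight.

Mina: knave, Pia: knight, Alice: knight, Hiro: knight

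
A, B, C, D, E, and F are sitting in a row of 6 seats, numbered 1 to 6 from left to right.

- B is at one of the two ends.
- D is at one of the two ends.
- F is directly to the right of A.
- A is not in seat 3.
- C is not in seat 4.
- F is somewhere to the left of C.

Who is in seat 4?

E

With clue 1, B is ruled out for seat 4.
With clues 1–2, D is ruled out for seat 4.
With clues 1–4, F is ruled out for seat 4.
With clues 1–5, C is ruled out for seat 4.
With clues 1–6, A is ruled out for seat 4.
So seat 4 is E.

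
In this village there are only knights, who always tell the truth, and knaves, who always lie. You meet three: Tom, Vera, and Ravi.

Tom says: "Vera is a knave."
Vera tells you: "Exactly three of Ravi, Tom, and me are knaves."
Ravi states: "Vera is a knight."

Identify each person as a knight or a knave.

Consider Tom. Suppose Tom is a knave.
Then no assignment of the remaining roles makes every statement match its speaker's type — contradiction.
So Tom is a knight.
With that fixed, Vera's statement is false, so Vera is a knave.
With that fixed, Ravi's statement is false, so Ravi is a knave.

Tom: knight, Vera: knave, Ravi: knave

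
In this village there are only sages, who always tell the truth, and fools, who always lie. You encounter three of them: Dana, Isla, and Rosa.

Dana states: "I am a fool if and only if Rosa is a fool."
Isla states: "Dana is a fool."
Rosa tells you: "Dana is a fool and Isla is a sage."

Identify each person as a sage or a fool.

Dana: fool, Isla: sage, Rosa: sage

Consider Dana. Suppose Dana is a sage.
Then no assignment of the remaining roles makes every statement match its speaker's type — contradiction.
So Dana is a fool.
With that fixed, Isla's statement is true, so Isla is a sage.
With that fixed, Rosa's statement is true, so Rosa is a sage.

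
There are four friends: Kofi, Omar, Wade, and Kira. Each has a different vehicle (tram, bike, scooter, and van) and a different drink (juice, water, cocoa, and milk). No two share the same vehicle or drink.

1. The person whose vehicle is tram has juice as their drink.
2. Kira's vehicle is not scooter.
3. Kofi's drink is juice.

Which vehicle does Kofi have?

With clues 1–3, bike, scooter, and van are impossible for Kofi's vehicle.
That leaves tram.

tram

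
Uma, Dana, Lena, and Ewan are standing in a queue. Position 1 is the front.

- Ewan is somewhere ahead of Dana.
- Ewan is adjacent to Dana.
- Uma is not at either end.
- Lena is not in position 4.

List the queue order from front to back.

Lena, Uma, Ewan, Dana

From clue 1: Dana is in {2,3,4}.
From clues 1–3: Uma is in {2,3}.
From clues 1–4: Lena → position 1, Uma → position 2, Ewan → position 3, Dana → position 4.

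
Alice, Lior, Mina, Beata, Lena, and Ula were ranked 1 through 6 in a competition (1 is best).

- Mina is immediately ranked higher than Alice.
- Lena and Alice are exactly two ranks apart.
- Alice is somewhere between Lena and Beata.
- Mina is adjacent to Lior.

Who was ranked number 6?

Lena

With clue 1, Mina is ruled out for rank 6.
With clues 1–3, Alice is ruled out for rank 6.
With clues 1–4, Beata, Lior, and Ula are ruled out for rank 6.
So rank 6 is Lena.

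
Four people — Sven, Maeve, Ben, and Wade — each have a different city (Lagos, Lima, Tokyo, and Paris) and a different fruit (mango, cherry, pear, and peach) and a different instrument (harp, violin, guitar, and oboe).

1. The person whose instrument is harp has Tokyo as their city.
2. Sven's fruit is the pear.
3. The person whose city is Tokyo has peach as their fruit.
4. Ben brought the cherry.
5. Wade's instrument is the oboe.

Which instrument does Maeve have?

harp

With clues 1–5, guitar, oboe, and violin are impossible for Maeve's instrument.
That leaves harp.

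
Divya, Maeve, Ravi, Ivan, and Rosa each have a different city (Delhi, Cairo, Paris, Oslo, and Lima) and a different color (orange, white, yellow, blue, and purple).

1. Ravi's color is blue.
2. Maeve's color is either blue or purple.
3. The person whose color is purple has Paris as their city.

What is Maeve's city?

With clues 1–3, Cairo, Delhi, Lima, and Oslo are impossible for Maeve's city.
That leaves Paris.

Paris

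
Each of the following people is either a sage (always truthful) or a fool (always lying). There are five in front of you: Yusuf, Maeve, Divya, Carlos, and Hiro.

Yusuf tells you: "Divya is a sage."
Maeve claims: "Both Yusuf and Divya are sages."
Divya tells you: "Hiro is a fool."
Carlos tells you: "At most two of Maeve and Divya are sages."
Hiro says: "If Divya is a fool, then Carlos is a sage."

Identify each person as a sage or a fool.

Regardless of anyone's role, Carlos's statement is true, so Carlos is a sage.
With that fixed, Hiro's statement is true, so Hiro is a sage.
With that fixed, Divya's statement is false, so Divya is a fool.
With that fixed, Yusuf's statement is false, so Yusuf is a fool.
With that fixed, Maeve's statement is false, so Maeve is a fool.

Yusuf: fool, Maeve: fool, Divya: fool, Carlos: sage, Hiro: sage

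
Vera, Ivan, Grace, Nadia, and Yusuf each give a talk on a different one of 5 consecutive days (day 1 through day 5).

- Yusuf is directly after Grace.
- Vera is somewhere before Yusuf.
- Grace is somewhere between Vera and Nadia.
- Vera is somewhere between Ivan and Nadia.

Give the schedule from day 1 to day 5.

Ivan, Vera, Grace, Yusuf, Nadia

From clue 1: Grace is in {1,2,3,4}.
From clues 1–2: Vera is in {1,2,3}.
From clues 1–3: Vera is in {1,2}.
From clues 1–4: Ivan → day 1, Vera → day 2, Grace → day 3, Yusuf → day 4, Nadia → day 5.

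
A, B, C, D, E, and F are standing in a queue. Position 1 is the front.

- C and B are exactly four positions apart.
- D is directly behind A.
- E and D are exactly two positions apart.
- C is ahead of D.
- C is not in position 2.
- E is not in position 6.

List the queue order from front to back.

C, E, A, D, B, F

From clue 1: B is in {1,2,5,6}.
From clues 1–2: A is in {2,3,4}.
From clues 1–3: A is in {3,4}.
From clues 1–5: C → position 1, A → position 3, D → position 4, B → position 5.
From clues 1–6: E → position 2, F → position 6.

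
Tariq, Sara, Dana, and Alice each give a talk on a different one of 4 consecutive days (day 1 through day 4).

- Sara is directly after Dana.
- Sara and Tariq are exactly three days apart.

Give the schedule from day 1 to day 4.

From clue 1: Sara is in {2,3,4}.
From clues 1–2: Tariq → day 1, Alice → day 2, Dana → day 3, Sara → day 4.

Tariq, Alice, Dana, Sara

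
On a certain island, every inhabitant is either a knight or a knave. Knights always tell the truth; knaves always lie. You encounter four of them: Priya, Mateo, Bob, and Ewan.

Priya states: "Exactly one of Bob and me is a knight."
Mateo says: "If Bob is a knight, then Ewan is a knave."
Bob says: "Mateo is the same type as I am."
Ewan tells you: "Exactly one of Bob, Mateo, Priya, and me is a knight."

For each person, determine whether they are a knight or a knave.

Priya: knight, Mateo: knight, Bob: knave, Ewan: knave

Consider Priya. Suppose Priya is a knave.
Then no assignment of the remaining roles makes every statement match its speaker's type — contradiction.
So Priya is a knight.
Consider Mateo. Suppose Mateo is a knave.
Then whichever role Bob has, Bob's statement has the wrong truth value — contradiction.
So Mateo is a knight.
With that fixed, Ewan's statement is false, so Ewan is a knave.
Consider Bob. Suppose Bob is a knight.
Then Priya's statement comes out false, contradicting Priya being a knight.
So Bob is a knave.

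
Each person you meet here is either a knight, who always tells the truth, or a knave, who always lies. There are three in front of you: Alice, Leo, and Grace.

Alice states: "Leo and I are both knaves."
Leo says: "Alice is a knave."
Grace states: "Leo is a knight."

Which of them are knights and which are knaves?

Consider Alice. Suppose Alice is a knight.
Then Alice's own statement would have to be true, but it can't be — contradiction.
So Alice is a knave.
With that fixed, Leo's statement is true, so Leo is a knight.
With that fixed, Grace's statement is true, so Grace is a knight.

Alice: knave, Leo: knight, Grace: knight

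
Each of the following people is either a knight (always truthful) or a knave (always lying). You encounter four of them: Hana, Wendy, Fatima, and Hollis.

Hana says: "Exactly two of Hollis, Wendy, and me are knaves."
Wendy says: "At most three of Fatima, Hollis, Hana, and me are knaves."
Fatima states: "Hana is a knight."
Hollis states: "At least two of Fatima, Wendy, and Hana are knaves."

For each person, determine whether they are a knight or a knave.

Consider Hana. Suppose Hana is a knight.
Then no assignment of the remaining roles makes every statement match its speaker's type — contradiction.
So Hana is a knave.
With that fixed, Fatima's statement is false, so Fatima is a knave.
With that fixed, Hollis's statement is true, so Hollis is a knight.
With that fixed, Wendy's statement is true, so Wendy is a knight.

Hana: knave, Wendy: knight, Fatima: knave, Hollis: knight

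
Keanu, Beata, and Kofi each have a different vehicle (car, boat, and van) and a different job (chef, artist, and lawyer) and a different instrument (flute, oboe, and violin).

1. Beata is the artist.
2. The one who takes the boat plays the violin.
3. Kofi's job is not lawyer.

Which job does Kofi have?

Clue 1 rules out artist for Kofi's job.
With clues 1–3, lawyer is impossible for Kofi's job.
That leaves chef.

chef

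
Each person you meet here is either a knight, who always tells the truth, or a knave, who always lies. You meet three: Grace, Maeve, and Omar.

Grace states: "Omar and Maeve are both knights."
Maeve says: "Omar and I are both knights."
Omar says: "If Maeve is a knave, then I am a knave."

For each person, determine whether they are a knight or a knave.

Consider Grace. Suppose Grace is a knave.
Then no assignment of the remaining roles makes every statement match its speaker's type — contradiction.
So Grace is a knight.
Consider Maeve. Suppose Maeve is a knave.
Then Grace's statement comes out false, contradicting Grace being a knight.
So Maeve is a knight.
With that fixed, Omar's statement is true, so Omar is a knight.

Grace: knight, Maeve: knight, Omar: knight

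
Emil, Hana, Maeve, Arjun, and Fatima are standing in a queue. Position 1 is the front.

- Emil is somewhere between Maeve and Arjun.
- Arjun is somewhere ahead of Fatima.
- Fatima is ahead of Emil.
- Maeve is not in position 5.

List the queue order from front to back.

Arjun, Fatima, Emil, Maeve, Hana

From clue 1: Emil is in {2,3,4}.
From clues 1–3: Emil is in {3,4}.
From clues 1–4: Arjun → position 1, Fatima → position 2, Emil → position 3, Maeve → position 4, Hana → position 5.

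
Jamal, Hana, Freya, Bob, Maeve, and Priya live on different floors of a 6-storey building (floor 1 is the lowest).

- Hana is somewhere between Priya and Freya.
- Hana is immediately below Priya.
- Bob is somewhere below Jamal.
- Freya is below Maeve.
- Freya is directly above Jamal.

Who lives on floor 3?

Freya

With clues 1–5, Bob, Hana, Jamal, Maeve, and Priya are ruled out for floor 3.
So floor 3 is Freya.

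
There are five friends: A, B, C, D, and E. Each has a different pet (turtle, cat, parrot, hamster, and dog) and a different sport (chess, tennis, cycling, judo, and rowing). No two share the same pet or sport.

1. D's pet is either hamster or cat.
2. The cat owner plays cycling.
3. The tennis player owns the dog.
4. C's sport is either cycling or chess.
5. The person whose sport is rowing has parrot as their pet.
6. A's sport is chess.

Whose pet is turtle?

A

Clue 1 rules out D for the one with pet turtle.
With clues 1–6, B, C, and E are impossible for the one with pet turtle.
That leaves A.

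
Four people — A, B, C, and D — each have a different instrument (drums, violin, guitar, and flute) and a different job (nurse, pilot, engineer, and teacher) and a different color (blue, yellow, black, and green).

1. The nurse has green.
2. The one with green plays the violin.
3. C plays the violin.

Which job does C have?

With clues 1–3, engineer, pilot, and teacher are impossible for C's job.
That leaves nurse.

nurse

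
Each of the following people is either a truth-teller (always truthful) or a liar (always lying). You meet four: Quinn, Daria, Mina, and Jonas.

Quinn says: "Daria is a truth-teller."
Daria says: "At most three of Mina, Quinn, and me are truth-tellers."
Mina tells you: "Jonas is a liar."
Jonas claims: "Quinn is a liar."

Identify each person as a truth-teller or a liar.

Quinn: truth-teller, Daria: truth-teller, Mina: truth-teller, Jonas: liar

Regardless of anyone's role, Daria's statement is true, so Daria is a truth-teller.
With that fixed, Quinn's statement is true, so Quinn is a truth-teller.
With that fixed, Jonas's statement is false, so Jonas is a liar.
With that fixed, Mina's statement is true, so Mina is a truth-teller.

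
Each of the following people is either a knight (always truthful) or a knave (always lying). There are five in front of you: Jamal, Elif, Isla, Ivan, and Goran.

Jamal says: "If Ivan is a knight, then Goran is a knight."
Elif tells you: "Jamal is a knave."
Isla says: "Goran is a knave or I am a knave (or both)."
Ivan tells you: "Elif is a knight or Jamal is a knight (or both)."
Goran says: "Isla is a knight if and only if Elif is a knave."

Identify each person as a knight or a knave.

Consider Jamal. Suppose Jamal is a knight.
Then no assignment of the remaining roles makes every statement match its speaker's type — contradiction.
So Jamal is a knave.
With that fixed, Elif's statement is true, so Elif is a knight.
With that fixed, Ivan's statement is true, so Ivan is a knight.
Consider Isla. Suppose Isla is a knave.
Then Isla's own statement would have to be false, but it can't be — contradiction.
So Isla is a knight.
With that fixed, Goran's statement is false, so Goran is a knave.

Jamal: knave, Elif: knight, Isla: knight, Ivan: knight, Goran: knave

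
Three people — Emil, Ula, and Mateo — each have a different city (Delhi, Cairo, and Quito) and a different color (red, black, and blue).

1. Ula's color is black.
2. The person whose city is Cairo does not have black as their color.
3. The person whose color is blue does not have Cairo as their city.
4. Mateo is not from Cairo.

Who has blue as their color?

Mateo

Clue 1 rules out Ula for the one with color blue.
With clues 1–4, Emil is impossible for the one with color blue.
That leaves Mateo.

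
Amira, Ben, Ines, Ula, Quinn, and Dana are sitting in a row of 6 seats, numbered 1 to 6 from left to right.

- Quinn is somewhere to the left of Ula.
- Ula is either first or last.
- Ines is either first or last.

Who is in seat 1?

With clue 1, Ula is ruled out for seat 1.
With clues 1–3, Amira, Ben, Dana, and Quinn are ruled out for seat 1.
So seat 1 is Ines.

Ines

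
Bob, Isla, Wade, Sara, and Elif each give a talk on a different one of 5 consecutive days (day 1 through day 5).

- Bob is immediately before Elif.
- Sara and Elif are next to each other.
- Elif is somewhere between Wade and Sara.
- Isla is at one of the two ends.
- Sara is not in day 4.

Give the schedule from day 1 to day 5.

Isla, Wade, Bob, Elif, Sara

From clue 1: Bob is in {1,2,3,4}.
From clues 1–2: Bob is in {1,2,3}.
From clues 1–3: Bob is in {2,3}.
From clues 1–5: Isla → day 1, Wade → day 2, Bob → day 3, Elif → day 4, Sara → day 5.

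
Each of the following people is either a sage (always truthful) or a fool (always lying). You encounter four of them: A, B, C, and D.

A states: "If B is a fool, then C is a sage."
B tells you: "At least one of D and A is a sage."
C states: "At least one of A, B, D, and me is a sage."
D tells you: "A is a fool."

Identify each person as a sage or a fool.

Consider A. Suppose A is a fool.
Then no assignment of the remaining roles makes every statement match its speaker's type — contradiction.
So A is a sage.
With that fixed, B's statement is true, so B is a sage.
With that fixed, C's statement is true, so C is a sage.
With that fixed, D's statement is false, so D is a fool.

A: sage, B: sage, C: sage, D: fool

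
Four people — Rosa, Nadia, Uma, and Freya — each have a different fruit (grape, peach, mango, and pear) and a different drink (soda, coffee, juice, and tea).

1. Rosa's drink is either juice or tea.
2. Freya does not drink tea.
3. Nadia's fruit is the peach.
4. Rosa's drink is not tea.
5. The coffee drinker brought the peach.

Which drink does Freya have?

With clues 1–2, tea is impossible for Freya's drink.
With clues 1–4, juice is impossible for Freya's drink.
With clues 1–5, coffee is impossible for Freya's drink.
That leaves soda.

soda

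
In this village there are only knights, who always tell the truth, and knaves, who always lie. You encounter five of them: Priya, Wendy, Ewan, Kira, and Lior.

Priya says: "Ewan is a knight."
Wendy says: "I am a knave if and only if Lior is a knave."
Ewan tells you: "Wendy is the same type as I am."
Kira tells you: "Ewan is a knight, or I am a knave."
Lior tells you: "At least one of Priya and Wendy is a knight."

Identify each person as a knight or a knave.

Priya: knight, Wendy: knight, Ewan: knight, Kira: knight, Lior: knight

Consider Priya. Suppose Priya is a knave.
Then no assignment of the remaining roles makes every statement match its speaker's type — contradiction.
So Priya is a knight.
With that fixed, Lior's statement is true, so Lior is a knight.
Consider Wendy. Suppose Wendy is a knave.
Then whichever role Ewan has, Ewan's statement has the wrong truth value — contradiction.
So Wendy is a knight.
Consider Ewan. Suppose Ewan is a knave.
Then Priya's statement comes out false, contradicting Priya being a knight.
So Ewan is a knight.
With that fixed, Kira's statement is true, so Kira is a knight.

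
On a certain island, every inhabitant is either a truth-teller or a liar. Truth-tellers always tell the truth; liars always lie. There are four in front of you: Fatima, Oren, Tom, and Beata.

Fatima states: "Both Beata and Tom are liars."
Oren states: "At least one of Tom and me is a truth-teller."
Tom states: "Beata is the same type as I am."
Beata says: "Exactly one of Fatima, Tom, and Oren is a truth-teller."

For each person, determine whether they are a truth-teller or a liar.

Consider Fatima. Suppose Fatima is a truth-teller.
Then no assignment of the remaining roles makes every statement match its speaker's type — contradiction.
So Fatima is a liar.
Consider Oren. Suppose Oren is a liar.
Then no assignment of the remaining roles makes every statement match its speaker's type — contradiction.
So Oren is a truth-teller.
Consider Tom. Suppose Tom is a truth-teller.
Then no assignment of the remaining roles makes every statement match its speaker's type — contradiction.
So Tom is a liar.
With that fixed, Beata's statement is true, so Beata is a truth-teller.

Fatima: liar, Oren: truth-teller, Tom: liar, Beata: truth-teller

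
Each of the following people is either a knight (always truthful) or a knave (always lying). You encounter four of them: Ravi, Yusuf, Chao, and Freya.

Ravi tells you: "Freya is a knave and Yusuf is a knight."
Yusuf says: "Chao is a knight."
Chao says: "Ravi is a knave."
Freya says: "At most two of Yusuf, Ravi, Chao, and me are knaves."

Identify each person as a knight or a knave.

Ravi: knave, Yusuf: knight, Chao: knight, Freya: knight

Consider Ravi. Suppose Ravi is a knight.
Then no assignment of the remaining roles makes every statement match its speaker's type — contradiction.
So Ravi is a knave.
With that fixed, Chao's statement is true, so Chao is a knight.
With that fixed, Yusuf's statement is true, so Yusuf is a knight.
With that fixed, Freya's statement is true, so Freya is a knight.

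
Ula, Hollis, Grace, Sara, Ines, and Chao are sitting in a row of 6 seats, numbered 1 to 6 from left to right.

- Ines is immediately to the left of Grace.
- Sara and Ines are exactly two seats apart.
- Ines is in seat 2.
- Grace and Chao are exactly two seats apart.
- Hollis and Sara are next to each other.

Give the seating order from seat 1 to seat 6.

From clue 1: Grace is in {2,3,4,5,6}.
From clues 1–3: Ines → seat 2, Grace → seat 3, Sara → seat 4.
From clues 1–4: Chao is in {1,5}.
From clues 1–5: Chao → seat 1, Hollis → seat 5, Ula → seat 6.

Chao, Ines, Grace, Sara, Hollis, Ula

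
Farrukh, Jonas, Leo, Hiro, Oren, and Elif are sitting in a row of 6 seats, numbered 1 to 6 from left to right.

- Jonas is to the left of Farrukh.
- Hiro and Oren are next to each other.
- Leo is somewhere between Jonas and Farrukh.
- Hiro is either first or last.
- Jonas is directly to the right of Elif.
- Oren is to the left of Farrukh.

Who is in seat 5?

Leo

With clues 1–3, Jonas is ruled out for seat 5.
With clues 1–4, Hiro is ruled out for seat 5.
With clues 1–5, Elif and Farrukh are ruled out for seat 5.
With clues 1–6, Oren is ruled out for seat 5.
So seat 5 is Leo.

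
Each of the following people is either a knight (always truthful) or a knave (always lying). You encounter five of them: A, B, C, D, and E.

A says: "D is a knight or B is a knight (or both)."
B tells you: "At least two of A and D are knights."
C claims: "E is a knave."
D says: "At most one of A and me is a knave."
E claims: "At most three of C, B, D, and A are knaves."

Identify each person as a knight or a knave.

Consider A. Suppose A is a knave.
Then no assignment of the remaining roles makes every statement match its speaker's type — contradiction.
So A is a knight.
With that fixed, D's statement is true, so D is a knight.
With that fixed, E's statement is true, so E is a knight.
With that fixed, B's statement is true, so B is a knight.
With that fixed, C's statement is false, so C is a knave.

A: knight, B: knight, C: knave, D: knight, E: knight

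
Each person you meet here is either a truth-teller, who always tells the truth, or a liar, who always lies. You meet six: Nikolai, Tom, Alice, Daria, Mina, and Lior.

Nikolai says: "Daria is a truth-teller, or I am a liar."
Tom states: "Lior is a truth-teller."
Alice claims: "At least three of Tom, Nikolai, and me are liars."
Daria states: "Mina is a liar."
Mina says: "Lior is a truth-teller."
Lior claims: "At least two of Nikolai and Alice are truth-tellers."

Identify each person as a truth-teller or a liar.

Nikolai: truth-teller, Tom: liar, Alice: liar, Daria: truth-teller, Mina: liar, Lior: liar

Consider Nikolai. Suppose Nikolai is a liar.
Then Nikolai's own statement would have to be false, but it can't be — contradiction.
So Nikolai is a truth-teller.
With that fixed, Alice's statement is false, so Alice is a liar.
With that fixed, Lior's statement is false, so Lior is a liar.
With that fixed, Tom's statement is false, so Tom is a liar.
With that fixed, Mina's statement is false, so Mina is a liar.
With that fixed, Daria's statement is true, so Daria is a truth-teller.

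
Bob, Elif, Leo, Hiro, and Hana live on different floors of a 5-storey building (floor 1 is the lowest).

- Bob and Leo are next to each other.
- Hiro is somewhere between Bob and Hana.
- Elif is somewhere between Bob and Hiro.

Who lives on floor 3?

With clues 1–2, Hana is ruled out for floor 3.
With clues 1–3, Bob, Hiro, and Leo are ruled out for floor 3.
So floor 3 is Elif.

Elif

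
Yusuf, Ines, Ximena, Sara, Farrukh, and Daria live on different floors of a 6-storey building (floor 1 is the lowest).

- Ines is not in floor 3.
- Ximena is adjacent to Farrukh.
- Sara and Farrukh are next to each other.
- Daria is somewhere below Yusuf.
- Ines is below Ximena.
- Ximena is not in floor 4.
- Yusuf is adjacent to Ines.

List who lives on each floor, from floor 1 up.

Daria, Ines, Yusuf, Sara, Farrukh, Ximena

From clue 1: Ines is in {1,2,4,5,6}.
From clues 1–3: Farrukh is in {2,3,4,5}.
From clues 1–4: Yusuf is in {2,3,5,6}.
From clues 1–5: Yusuf is in {3,6}.
From clues 1–7: Daria → floor 1, Ines → floor 2, Yusuf → floor 3, Sara → floor 4, Farrukh → floor 5, Ximena → floor 6.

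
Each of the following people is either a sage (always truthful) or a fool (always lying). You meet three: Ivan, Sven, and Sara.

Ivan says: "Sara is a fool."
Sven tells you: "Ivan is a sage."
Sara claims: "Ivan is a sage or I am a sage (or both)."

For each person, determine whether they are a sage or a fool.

Consider Ivan. Suppose Ivan is a sage.
Then no assignment of the remaining roles makes every statement match its speaker's type — contradiction.
So Ivan is a fool.
With that fixed, Sven's statement is false, so Sven is a fool.
Consider Sara. Suppose Sara is a fool.
Then Ivan's statement comes out true, contradicting Ivan being a fool.
So Sara is a sage.

Ivan: fool, Sven: fool, Sara: sage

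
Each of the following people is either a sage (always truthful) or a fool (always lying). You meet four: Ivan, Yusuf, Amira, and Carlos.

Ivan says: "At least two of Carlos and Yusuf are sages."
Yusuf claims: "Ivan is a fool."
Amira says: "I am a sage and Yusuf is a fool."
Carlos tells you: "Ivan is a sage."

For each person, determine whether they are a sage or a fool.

Consider Ivan. Suppose Ivan is a sage.
Then no assignment of the remaining roles makes every statement match its speaker's type — contradiction.
So Ivan is a fool.
With that fixed, Yusuf's statement is true, so Yusuf is a sage.
With that fixed, Amira's statement is false, so Amira is a fool.
With that fixed, Carlos's statement is false, so Carlos is a fool.

Ivan: fool, Yusuf: sage, Amira: fool, Carlos: fool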